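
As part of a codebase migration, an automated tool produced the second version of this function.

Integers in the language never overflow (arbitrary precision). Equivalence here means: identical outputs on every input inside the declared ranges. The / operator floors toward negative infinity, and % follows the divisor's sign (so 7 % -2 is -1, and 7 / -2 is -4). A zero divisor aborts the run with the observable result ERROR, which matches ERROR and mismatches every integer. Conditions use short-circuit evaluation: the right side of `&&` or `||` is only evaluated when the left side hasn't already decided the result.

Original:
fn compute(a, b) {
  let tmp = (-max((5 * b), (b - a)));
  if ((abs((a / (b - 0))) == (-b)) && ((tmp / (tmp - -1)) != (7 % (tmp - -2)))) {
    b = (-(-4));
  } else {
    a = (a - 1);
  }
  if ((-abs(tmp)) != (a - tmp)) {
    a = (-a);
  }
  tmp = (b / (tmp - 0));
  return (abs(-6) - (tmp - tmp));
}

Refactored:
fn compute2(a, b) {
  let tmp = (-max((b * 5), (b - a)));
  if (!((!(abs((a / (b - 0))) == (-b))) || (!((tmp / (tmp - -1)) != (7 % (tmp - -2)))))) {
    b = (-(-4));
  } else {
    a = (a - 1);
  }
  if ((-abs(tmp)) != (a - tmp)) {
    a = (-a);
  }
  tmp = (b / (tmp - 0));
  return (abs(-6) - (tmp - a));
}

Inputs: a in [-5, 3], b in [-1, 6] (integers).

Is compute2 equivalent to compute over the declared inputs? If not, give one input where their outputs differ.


Run the pair on a=-5, b=-1.
compute: tmp := -4 | ((abs((a / (b - 0))) == (-b)) && ((tmp / (tmp - -1)) != (7 % (tmp - -2)))): false | a := -6 | ((-abs(tmp)) != (a - tmp)): true | a := 6 | tmp := 0 | result 6
compute2: tmp := -4 | (!((!(abs((a / (b - 0))) == (-b))) || (!((tmp / (tmp - -1)) != (7 % (tmp - -2)))))): false | a := -6 | ((-abs(tmp)) != (a - tmp)): true | a := 6 | tmp := 0 | result 12
6 != 12, so the rewrite changes behavior.
verdict: not equivalent; witness: a=-5, b=-1


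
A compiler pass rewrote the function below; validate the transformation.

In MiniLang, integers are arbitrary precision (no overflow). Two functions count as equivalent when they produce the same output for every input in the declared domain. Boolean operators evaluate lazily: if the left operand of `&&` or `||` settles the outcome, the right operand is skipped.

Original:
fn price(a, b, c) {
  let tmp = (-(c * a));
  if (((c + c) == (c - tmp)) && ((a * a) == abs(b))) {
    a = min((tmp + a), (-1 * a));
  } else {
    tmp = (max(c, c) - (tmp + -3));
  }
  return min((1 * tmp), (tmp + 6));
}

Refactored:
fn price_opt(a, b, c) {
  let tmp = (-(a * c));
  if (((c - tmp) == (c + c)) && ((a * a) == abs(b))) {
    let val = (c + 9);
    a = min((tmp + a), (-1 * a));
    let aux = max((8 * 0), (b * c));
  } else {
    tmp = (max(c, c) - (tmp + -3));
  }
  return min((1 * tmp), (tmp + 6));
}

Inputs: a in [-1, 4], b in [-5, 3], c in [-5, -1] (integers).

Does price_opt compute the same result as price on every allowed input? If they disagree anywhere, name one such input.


Changes here: constant usage differs; arithmetic usage differs; statement counts differ; local variable names differ; min/max/abs usage differs; the full 270-point sweep finds no disagreement.
verdict: equivalent


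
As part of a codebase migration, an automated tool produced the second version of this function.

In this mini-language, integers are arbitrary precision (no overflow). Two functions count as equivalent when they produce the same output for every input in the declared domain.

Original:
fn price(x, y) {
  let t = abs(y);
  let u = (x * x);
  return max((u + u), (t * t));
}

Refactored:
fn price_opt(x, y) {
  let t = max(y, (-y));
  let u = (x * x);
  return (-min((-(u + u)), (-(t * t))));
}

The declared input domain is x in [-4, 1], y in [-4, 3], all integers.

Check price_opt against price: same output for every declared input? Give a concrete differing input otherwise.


Equivalent — the differences include min/max/abs usage differs, yet no declared input distinguishes the two.
One worked example (x=0, y=0) — price: t := 0 | u := 0 | result 0; price_opt: t := 0 | u := 0 | result 0; agreement on 0.
Sweeping the whole domain (48 inputs) finds no disagreement.
verdict: equivalent


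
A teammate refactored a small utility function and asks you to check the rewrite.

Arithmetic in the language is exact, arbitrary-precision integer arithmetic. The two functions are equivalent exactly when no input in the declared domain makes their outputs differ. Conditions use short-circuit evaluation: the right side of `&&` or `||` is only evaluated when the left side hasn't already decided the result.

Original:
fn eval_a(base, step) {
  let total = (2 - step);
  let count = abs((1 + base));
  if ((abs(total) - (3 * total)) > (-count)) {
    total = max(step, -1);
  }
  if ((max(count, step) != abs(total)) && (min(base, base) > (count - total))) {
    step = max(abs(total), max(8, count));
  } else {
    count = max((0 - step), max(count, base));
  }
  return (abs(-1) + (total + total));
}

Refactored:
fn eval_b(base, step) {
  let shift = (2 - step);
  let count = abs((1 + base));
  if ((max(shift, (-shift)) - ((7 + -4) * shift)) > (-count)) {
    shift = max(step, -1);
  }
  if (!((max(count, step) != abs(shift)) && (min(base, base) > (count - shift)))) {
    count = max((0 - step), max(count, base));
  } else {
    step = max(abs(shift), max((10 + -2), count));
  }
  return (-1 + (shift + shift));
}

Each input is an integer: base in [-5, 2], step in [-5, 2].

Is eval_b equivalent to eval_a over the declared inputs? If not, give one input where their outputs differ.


Run the pair on base=-5, step=-5.
eval_a: total := 7 | count := 4 | ((abs(total) - (3 * total)) > (-count)): false | ((max(count, step) != abs(total)) && (min(base, base) > (count - total))): false | count := 5 | result 15
eval_b: shift := 7 | count := 4 | ((max(shift, (-shift)) - ((7 + -4) * shift)) > (-count)): false | (!((max(count, step) != abs(shift)) && (min(base, base) > (count - shift)))): true | count := 5 | result 13
15 vs 13 — the two versions disagree here.
verdict: not equivalent; witness: base=-5, step=-5


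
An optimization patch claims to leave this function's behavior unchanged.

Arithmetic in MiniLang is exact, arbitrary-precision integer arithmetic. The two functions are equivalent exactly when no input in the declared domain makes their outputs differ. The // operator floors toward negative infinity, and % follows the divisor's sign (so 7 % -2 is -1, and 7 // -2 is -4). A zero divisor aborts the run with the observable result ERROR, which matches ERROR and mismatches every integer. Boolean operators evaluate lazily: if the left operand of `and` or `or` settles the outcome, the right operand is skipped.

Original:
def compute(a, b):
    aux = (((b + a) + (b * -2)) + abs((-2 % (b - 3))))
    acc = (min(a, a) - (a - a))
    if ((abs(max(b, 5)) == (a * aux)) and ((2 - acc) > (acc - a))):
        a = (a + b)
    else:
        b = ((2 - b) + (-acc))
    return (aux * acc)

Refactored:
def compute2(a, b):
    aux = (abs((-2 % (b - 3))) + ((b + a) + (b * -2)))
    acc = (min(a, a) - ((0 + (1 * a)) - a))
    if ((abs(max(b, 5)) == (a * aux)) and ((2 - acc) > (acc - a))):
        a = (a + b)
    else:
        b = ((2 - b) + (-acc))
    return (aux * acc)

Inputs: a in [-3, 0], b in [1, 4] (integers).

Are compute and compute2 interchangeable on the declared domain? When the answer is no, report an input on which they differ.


The two are interchangeable: constant usage differs; arithmetic usage differs, and every declared input agrees.
Spot check at a=-2, b=1 — compute: aux = -3; acc = -2; ((abs(max(b, 5)) == (a * aux)) and ((2 - acc) > (acc - a))) -> false; b = 3; return 6. compute2: aux = -3; acc = -2; ((abs(max(b, 5)) == (a * aux)) and ((2 - acc) > (acc - a))) -> false; b = 3; return 6. Both give 6.
Every one of the 16 inputs gives matching results.
verdict: equivalent


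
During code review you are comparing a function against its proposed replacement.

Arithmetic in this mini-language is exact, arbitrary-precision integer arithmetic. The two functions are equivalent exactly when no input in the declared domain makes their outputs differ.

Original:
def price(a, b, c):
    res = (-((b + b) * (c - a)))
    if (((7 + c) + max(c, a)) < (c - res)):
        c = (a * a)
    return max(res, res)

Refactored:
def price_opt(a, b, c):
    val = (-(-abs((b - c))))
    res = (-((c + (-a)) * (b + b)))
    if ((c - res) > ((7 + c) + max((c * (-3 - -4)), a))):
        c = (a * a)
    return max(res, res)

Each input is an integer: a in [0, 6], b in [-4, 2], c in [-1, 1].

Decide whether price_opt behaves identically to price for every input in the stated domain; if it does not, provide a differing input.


Differences: arithmetic usage differs; and comparison usage differs; and statement counts differ; and local variable names differ; and min/max/abs usage differs; and constant usage differs — yet all 147 inputs agree.
verdict: equivalent


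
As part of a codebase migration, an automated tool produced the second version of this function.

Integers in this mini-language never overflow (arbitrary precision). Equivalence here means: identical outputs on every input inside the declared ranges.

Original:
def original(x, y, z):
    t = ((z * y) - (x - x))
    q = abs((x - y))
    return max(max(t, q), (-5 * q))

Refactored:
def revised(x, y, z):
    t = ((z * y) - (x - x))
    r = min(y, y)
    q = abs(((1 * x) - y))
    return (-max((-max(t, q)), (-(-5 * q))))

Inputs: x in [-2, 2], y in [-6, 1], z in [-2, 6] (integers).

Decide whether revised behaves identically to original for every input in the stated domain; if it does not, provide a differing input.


The rewrite breaks on x=-2, y=-6, z=-2, where the results are 12 and -20.
original: t := 12 | q := 4 | result 12
revised: t := 12 | r := -6 | q := 4 | result -20
verdict: not equivalent; witness: x=-2, y=-6, z=-2


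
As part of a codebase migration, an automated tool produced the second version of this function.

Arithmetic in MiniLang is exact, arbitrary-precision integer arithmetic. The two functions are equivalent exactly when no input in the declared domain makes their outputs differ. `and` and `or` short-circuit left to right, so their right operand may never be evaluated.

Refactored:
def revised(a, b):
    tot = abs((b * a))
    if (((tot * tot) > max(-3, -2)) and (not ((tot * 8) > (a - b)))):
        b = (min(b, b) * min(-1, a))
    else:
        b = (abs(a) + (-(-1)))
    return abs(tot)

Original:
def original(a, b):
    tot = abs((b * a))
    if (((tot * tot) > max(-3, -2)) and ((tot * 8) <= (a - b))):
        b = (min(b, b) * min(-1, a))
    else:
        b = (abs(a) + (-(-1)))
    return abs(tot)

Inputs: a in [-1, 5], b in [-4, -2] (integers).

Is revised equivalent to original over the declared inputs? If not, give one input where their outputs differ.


Behavior is preserved: although comparison usage differs; and boolean connective usage differs, the outputs never diverge.
One worked example (a=2, b=-3) — original: tot becomes 6; next (((tot * tot) > max(-3, -2)) and ((tot * 8) <= (a - b))) evaluates to false; next b becomes 3; next final value 6; revised: tot becomes 6; next (((tot * tot) > max(-3, -2)) and (not ((tot * 8) > (a - b)))) evaluates to false; next b becomes 3; next final value 6; agreement on 6.
Across all 21 domain points the two functions coincide.
verdict: equivalent


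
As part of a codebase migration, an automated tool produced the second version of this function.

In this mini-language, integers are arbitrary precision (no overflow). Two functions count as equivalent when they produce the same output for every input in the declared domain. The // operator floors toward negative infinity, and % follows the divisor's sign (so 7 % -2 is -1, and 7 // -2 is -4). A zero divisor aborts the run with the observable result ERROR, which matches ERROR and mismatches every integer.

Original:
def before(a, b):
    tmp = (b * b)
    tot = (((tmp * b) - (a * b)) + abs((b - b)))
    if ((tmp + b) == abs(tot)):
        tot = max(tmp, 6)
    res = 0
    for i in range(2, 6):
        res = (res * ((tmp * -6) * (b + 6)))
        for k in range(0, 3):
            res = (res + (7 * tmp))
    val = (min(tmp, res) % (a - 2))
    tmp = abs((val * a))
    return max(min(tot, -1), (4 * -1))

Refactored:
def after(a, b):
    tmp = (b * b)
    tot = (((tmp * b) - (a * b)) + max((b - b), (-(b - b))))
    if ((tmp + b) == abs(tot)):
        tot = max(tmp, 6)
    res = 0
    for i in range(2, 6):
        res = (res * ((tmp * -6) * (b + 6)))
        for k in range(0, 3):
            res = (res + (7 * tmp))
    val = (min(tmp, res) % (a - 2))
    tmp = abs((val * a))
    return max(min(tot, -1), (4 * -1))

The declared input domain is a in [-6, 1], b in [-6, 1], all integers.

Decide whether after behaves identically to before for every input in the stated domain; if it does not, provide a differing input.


Behavior is preserved: although min/max/abs usage differs, plus arithmetic usage differs, the outputs never diverge.
As a probe, take a=-2, b=-4: before runs tmp becomes 16; next tot becomes -72; next ((tmp + b) == abs(tot)) evaluates to false; next res becomes 0; next at i=2:; next res becomes 0; next at k=0:; next res becomes 112; next at k=1:; next res becomes 224; next at k=2:; next res becomes 336; next at i=3:; next res becomes -64512; next at k=0:; next res becomes -64400; next at k=1:; next res becomes -64288; next at k=2:; next res becomes -64176; next at i=4:; next res becomes 12321792; next at k=0:; next res becomes 12321904; next at k=1:; next res becomes 12322016; next at k=2:; next res becomes 12322128; next at i=5:; next res becomes -2365848576; next at k=0:; next res becomes -2365848464; next at k=1:; next res becomes -2365848352; next at k=2:; next res becomes -2365848240; next val becomes 0; next tmp becomes 0; next final value -4; after runs tmp becomes 16; next tot becomes -72; next ((tmp + b) == abs(tot)) evaluates to false; next res becomes 0; next at i=2:; next res becomes 0; next at k=0:; next res becomes 112; next at k=1:; next res becomes 224; next at k=2:; next res becomes 336; next at i=3:; next res becomes -64512; next at k=0:; next res becomes -64400; next at k=1:; next res becomes -64288; next at k=2:; next res becomes -64176; next at i=4:; next res becomes 12321792; next at k=0:; next res becomes 12321904; next at k=1:; next res becomes 12322016; next at k=2:; next res becomes 12322128; next at i=5:; next res becomes -2365848576; next at k=0:; next res becomes -2365848464; next at k=1:; next res becomes -2365848352; next at k=2:; next res becomes -2365848240; next val becomes 0; next tmp becomes 0; next final value -4; both end at -4.
Every one of the 64 inputs gives matching results.
verdict: equivalent


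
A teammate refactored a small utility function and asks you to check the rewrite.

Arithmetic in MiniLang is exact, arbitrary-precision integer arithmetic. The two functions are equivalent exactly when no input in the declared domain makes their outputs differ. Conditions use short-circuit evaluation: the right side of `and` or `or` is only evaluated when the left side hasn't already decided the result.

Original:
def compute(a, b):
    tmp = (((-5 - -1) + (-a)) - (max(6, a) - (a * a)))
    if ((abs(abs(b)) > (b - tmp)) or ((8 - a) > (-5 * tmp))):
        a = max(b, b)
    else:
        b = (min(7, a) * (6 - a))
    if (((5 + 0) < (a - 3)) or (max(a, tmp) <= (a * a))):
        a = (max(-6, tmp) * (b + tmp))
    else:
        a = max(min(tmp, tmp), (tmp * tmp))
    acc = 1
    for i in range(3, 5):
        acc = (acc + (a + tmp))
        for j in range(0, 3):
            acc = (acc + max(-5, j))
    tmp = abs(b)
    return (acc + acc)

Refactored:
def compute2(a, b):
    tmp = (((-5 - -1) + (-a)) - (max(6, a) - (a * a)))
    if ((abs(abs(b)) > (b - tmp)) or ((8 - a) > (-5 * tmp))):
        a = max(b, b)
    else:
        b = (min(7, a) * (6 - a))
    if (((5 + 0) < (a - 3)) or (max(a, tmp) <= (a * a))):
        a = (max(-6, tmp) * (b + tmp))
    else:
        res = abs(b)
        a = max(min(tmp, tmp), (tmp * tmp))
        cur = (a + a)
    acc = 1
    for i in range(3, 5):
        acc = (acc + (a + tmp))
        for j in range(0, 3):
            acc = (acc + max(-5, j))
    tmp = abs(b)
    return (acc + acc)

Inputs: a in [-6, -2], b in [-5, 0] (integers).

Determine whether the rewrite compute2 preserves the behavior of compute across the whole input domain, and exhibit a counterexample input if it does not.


Behavior is preserved: although statement counts differ, plus local variable names differ, plus min/max/abs usage differs, plus arithmetic usage differs, the outputs never diverge.
One worked example (a=-3, b=-3) — compute: tmp = 2; ((abs(abs(b)) > (b - tmp)) or ((8 - a) > (-5 * tmp))) -> true; a = -3; (((5 + 0) < (a - 3)) or (max(a, tmp) <= (a * a))) -> true; a = -2; acc = 1; [i=3]; acc = 1; [j=0]; acc = 1; [j=1]; acc = 2; [j=2]; acc = 4; [i=4]; acc = 4; [j=0]; acc = 4; [j=1]; acc = 5; [j=2]; acc = 7; tmp = 3; return 14; compute2: tmp = 2; ((abs(abs(b)) > (b - tmp)) or ((8 - a) > (-5 * tmp))) -> true; a = -3; (((5 + 0) < (a - 3)) or (max(a, tmp) <= (a * a))) -> true; a = -2; acc = 1; [i=3]; acc = 1; [j=0]; acc = 1; [j=1]; acc = 2; [j=2]; acc = 4; [i=4]; acc = 4; [j=0]; acc = 4; [j=1]; acc = 5; [j=2]; acc = 7; tmp = 3; return 14; agreement on 14.
Checked all 30 inputs in the declared domain: the outputs agree on every one.
verdict: equivalent


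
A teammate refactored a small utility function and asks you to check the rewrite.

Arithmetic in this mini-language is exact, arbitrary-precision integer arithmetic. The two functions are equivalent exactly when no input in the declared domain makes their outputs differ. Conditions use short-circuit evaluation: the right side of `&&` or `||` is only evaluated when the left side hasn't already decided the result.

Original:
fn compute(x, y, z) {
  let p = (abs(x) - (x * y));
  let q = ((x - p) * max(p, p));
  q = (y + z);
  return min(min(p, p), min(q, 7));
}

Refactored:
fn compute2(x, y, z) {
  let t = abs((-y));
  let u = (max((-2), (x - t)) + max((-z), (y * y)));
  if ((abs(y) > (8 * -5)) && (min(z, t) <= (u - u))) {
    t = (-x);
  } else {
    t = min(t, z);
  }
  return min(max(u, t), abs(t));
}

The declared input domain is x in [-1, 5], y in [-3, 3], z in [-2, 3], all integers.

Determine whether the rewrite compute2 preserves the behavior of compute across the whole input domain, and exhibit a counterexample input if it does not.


Evaluate both at x=-1, y=-3, z=-2.
compute: p=-2, then q=-2, then q=-5, then returns -5
compute2: t=3, then u=7, then ((abs(y) > (8 * -5)) && (min(z, t) <= (u - u))) is true, then t=1, then returns 1
-5 != 1, so the rewrite changes behavior.
verdict: not equivalent; witness: x=-1, y=-3, z=-2


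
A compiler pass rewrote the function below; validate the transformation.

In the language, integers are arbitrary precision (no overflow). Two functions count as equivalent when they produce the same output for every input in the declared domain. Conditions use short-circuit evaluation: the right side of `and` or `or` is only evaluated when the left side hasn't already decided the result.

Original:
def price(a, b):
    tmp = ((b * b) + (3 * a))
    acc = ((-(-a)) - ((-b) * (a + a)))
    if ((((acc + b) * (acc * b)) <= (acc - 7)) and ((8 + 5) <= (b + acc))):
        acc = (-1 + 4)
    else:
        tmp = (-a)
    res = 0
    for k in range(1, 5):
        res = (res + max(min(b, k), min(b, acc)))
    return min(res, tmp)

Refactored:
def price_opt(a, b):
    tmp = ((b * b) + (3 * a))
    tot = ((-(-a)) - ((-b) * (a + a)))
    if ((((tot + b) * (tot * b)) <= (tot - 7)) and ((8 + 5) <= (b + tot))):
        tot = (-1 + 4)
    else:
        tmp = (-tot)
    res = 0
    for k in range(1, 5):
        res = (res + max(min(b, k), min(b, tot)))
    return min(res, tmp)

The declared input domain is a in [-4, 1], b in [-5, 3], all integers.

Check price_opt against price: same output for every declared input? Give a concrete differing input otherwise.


Not equivalent: a=-4, b=-2 separates them (-8 vs -12).
price: tmp := -8 | acc := 12 | ((((acc + b) * (acc * b)) <= (acc - 7)) and ((8 + 5) <= (b + acc))): false | tmp := 4 | res := 0 | iter k=1: | res := -2 | iter k=2: | res := -4 | iter k=3: | res := -6 | iter k=4: | res := -8 | result -8
price_opt: tmp := -8 | tot := 12 | ((((tot + b) * (tot * b)) <= (tot - 7)) and ((8 + 5) <= (b + tot))): false | tmp := -12 | res := 0 | iter k=1: | res := -2 | iter k=2: | res := -4 | iter k=3: | res := -6 | iter k=4: | res := -8 | result -12
verdict: not equivalent; witness: a=-4, b=-2


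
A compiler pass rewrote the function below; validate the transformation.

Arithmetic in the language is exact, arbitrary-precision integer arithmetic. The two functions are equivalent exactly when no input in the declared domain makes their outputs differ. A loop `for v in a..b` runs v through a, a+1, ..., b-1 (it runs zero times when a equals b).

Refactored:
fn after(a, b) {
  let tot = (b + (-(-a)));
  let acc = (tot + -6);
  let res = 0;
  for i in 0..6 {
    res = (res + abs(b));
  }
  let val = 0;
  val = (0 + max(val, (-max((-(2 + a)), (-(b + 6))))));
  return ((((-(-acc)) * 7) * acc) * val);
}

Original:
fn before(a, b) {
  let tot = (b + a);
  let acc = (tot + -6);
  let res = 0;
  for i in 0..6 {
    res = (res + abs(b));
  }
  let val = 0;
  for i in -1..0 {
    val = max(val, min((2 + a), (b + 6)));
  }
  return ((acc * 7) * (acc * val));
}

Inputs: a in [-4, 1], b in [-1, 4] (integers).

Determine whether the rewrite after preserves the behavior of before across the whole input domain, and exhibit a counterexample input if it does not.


Reading the diff, among the changes: statement counts differ; also loop structure differs; also arithmetic usage differs; also min/max/abs usage differs; also constant usage differs.
One worked example (a=-1, b=0) — before: tot := -1 | acc := -7 | res := 0 | iter i=0: | res := 0 | iter i=1: | res := 0 | iter i=2: | res := 0 | iter i=3: | res := 0 | iter i=4: | res := 0 | iter i=5: | res := 0 | val := 0 | iter i=-1: | val := 1 | result 343; after: tot := -1 | acc := -7 | res := 0 | iter i=0: | res := 0 | iter i=1: | res := 0 | iter i=2: | res := 0 | iter i=3: | res := 0 | iter i=4: | res := 0 | iter i=5: | res := 0 | val := 0 | val := 1 | result 343; agreement on 343.
Sweeping the whole domain (36 inputs) finds no disagreement.
verdict: equivalent


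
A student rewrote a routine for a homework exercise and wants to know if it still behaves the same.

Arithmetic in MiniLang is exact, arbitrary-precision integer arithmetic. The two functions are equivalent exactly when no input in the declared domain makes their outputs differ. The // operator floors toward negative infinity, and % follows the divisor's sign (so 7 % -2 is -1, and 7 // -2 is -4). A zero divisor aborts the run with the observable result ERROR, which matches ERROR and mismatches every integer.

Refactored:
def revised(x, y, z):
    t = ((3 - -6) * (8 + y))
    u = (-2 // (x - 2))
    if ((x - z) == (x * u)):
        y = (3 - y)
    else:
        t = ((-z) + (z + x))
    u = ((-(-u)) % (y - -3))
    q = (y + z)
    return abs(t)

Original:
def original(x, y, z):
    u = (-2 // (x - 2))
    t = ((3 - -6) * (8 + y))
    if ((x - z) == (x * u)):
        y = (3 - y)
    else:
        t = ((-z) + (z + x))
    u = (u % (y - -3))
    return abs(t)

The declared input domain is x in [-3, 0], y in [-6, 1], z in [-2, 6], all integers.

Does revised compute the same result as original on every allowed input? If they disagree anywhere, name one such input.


Behavior is preserved: although statement counts differ, and arithmetic usage differs, and local variable names differ, the outputs never diverge.
Spot check at x=-3, y=0, z=0 — original: u = 0; t = 72; ((x - z) == (x * u)) -> false; t = -3; u = 0; return 3. revised: t = 72; u = 0; ((x - z) == (x * u)) -> false; t = -3; u = 0; q = 0; return 3. Both give 3.
Sweeping the whole domain (288 inputs) finds no disagreement.
verdict: equivalent


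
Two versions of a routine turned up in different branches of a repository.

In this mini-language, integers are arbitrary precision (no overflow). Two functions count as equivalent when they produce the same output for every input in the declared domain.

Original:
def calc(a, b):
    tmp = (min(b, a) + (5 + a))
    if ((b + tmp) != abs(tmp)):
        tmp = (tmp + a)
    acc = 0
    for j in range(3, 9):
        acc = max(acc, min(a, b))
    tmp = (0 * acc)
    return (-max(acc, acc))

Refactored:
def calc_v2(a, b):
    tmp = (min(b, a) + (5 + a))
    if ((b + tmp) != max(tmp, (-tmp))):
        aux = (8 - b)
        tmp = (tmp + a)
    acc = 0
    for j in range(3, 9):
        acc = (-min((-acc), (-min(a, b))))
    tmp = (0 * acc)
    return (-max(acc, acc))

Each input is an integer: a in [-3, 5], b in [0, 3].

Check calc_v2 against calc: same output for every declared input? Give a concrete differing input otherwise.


Changes here: min/max/abs usage differs, plus local variable names differ, plus arithmetic usage differs, plus constant usage differs, plus statement counts differ; the full 36-point sweep finds no disagreement.
verdict: equivalent


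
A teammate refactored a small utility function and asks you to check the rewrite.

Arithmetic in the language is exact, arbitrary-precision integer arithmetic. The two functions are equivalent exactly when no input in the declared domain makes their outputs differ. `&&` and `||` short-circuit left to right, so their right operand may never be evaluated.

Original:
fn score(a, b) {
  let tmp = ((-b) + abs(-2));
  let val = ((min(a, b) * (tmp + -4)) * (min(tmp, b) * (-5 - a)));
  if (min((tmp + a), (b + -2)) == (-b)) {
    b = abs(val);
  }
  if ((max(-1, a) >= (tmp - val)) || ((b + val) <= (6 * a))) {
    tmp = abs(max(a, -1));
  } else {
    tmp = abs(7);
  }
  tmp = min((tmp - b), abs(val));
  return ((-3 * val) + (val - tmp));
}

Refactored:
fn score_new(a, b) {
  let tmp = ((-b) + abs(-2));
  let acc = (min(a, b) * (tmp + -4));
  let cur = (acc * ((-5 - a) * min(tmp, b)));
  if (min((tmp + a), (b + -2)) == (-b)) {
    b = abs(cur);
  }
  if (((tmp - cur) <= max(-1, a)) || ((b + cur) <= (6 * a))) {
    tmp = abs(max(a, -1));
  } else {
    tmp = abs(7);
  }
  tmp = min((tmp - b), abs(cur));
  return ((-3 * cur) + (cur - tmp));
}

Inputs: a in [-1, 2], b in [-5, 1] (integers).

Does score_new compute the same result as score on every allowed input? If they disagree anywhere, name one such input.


Comparing the listings, the differences include: statement counts differ; also local variable names differ; also comparison usage differs.
One worked example (a=1, b=-3) — score: tmp = 5; val = -54; (min((tmp + a), (b + -2)) == (-b)) -> false; ((max(-1, a) >= (tmp - val)) || ((b + val) <= (6 * a))) -> true; tmp = 1; tmp = 4; return 104; score_new: tmp = 5; acc = -3; cur = -54; (min((tmp + a), (b + -2)) == (-b)) -> false; (((tmp - cur) <= max(-1, a)) || ((b + cur) <= (6 * a))) -> true; tmp = 1; tmp = 4; return 104; agreement on 104.
Every one of the 28 inputs gives matching results.
verdict: equivalent


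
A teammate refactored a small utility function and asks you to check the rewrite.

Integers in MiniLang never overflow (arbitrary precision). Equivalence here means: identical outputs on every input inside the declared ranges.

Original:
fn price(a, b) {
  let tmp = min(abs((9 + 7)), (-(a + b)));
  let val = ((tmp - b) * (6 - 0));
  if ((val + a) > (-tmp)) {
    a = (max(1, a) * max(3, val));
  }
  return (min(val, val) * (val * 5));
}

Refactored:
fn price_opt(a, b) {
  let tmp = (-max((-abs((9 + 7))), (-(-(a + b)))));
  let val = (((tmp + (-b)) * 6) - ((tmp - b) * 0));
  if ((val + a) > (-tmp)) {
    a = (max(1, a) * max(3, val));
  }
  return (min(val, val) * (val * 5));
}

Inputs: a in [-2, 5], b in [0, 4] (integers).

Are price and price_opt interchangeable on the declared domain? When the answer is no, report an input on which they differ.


The two are interchangeable: arithmetic usage differs, plus min/max/abs usage differs, and every declared input agrees.
Tracing a=3, b=0: price: tmp=-3, then val=-18, then ((val + a) > (-tmp)) is false, then returns 1620 | price_opt: tmp=-3, then val=-18, then ((val + a) > (-tmp)) is false, then returns 1620 — matching result 1620.
Across all 40 domain points the two functions coincide.
verdict: equivalent


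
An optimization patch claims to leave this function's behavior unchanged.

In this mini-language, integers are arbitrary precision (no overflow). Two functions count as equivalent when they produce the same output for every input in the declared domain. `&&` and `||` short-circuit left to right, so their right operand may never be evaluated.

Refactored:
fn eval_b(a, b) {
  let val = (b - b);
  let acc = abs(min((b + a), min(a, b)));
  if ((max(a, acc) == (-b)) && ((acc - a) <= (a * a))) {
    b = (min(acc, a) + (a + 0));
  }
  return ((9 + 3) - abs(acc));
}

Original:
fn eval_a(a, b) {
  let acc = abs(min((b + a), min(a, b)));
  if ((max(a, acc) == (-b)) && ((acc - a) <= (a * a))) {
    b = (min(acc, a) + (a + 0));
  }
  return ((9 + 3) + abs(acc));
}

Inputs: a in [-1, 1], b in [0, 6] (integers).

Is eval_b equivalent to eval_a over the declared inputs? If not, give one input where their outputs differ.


There is a counterexample at a=-1, b=0: 13 on one side, 11 on the other.
eval_a: acc becomes 1; next ((max(a, acc) == (-b)) && ((acc - a) <= (a * a))) evaluates to false; next final value 13
eval_b: val becomes 0; next acc becomes 1; next ((max(a, acc) == (-b)) && ((acc - a) <= (a * a))) evaluates to false; next final value 11
verdict: not equivalent; witness: a=-1, b=0


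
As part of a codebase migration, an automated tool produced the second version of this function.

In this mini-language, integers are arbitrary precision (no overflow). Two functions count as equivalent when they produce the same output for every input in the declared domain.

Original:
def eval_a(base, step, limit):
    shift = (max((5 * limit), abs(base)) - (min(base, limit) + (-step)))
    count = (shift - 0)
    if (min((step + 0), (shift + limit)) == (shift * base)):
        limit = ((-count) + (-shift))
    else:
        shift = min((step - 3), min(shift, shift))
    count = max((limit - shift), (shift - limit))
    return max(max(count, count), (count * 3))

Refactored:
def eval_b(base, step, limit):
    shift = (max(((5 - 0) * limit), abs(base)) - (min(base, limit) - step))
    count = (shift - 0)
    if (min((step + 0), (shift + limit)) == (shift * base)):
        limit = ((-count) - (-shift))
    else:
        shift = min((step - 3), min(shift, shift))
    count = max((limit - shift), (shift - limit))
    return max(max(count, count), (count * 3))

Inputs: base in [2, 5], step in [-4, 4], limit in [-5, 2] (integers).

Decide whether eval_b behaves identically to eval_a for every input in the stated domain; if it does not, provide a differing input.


Evaluate both at base=2, step=-4, limit=0.
eval_a: shift = -2; count = -2; (min((step + 0), (shift + limit)) == (shift * base)) -> true; limit = 4; count = 6; return 18
eval_b: shift = -2; count = -2; (min((step + 0), (shift + limit)) == (shift * base)) -> true; limit = 0; count = 2; return 6
18 against 6: the behavior changed.
verdict: not equivalent; witness: base=2, step=-4, limit=0


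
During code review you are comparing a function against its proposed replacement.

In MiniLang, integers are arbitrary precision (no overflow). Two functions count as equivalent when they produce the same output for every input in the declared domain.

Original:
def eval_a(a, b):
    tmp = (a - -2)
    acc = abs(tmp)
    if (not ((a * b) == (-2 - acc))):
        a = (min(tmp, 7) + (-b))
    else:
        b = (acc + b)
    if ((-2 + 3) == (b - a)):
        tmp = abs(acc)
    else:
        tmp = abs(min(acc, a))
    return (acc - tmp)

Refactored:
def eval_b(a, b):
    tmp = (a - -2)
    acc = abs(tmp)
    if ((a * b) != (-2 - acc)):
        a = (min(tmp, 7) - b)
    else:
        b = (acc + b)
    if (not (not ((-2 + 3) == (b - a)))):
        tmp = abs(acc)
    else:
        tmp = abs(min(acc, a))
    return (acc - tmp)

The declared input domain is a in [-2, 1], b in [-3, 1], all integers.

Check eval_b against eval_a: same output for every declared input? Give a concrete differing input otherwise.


Differences: comparison usage differs, boolean connective usage differs, arithmetic usage differs — yet all 20 inputs agree.
verdict: equivalent


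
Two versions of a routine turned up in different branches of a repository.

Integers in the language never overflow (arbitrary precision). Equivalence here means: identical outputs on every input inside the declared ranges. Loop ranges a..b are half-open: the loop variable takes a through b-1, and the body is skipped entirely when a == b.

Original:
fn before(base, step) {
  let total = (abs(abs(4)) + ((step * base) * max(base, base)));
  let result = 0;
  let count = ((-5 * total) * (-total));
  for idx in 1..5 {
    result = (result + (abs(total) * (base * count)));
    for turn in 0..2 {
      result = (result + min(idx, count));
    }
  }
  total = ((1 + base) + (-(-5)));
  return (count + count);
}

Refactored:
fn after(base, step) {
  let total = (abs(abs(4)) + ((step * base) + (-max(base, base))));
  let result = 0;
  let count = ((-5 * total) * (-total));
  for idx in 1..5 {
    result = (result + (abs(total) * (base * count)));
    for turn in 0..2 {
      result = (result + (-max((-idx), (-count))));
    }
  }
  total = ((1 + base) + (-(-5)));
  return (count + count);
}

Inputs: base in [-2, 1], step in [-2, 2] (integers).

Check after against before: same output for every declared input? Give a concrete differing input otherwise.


Not equivalent: base=-2, step=-2 separates them (160 vs 1000).
before: total := -4 | result := 0 | count := 80 | iter idx=1: | result := -640 | iter turn=0: | result := -639 | iter turn=1: | result := -638 | iter idx=2: | result := -1278 | iter turn=0: | result := -1276 | iter turn=1: | result := -1274 | iter idx=3: | result := -1914 | iter turn=0: | result := -1911 | iter turn=1: | result := -1908 | iter idx=4: | result := -2548 | iter turn=0: | result := -2544 | iter turn=1: | result := -2540 | total := 4 | result 160
after: total := 10 | result := 0 | count := 500 | iter idx=1: | result := -10000 | iter turn=0: | result := -9999 | iter turn=1: | result := -9998 | iter idx=2: | result := -19998 | iter turn=0: | result := -19996 | iter turn=1: | result := -19994 | iter idx=3: | result := -29994 | iter turn=0: | result := -29991 | iter turn=1: | result := -29988 | iter idx=4: | result := -39988 | iter turn=0: | result := -39984 | iter turn=1: | result := -39980 | total := 4 | result 1000
verdict: not equivalent; witness: base=-2, step=-2


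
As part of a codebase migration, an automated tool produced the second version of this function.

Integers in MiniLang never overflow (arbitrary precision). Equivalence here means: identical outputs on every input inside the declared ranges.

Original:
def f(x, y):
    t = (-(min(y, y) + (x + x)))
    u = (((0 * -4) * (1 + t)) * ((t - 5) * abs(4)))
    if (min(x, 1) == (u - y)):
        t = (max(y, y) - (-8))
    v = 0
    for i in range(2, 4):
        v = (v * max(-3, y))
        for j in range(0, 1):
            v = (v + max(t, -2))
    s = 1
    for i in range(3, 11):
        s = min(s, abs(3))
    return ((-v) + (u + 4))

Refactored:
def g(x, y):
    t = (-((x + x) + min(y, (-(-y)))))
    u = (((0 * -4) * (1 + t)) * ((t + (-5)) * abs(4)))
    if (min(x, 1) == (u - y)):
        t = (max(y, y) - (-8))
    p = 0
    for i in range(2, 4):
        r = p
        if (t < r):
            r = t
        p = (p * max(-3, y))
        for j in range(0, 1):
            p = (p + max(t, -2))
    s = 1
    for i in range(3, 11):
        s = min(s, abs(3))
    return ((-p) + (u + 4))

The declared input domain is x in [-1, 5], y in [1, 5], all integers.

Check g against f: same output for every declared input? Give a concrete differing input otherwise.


Changes here: arithmetic usage differs, and local variable names differ, and branching structure differs, and comparison usage differs, and statement counts differ; the full 35-point sweep finds no disagreement.
verdict: equivalent


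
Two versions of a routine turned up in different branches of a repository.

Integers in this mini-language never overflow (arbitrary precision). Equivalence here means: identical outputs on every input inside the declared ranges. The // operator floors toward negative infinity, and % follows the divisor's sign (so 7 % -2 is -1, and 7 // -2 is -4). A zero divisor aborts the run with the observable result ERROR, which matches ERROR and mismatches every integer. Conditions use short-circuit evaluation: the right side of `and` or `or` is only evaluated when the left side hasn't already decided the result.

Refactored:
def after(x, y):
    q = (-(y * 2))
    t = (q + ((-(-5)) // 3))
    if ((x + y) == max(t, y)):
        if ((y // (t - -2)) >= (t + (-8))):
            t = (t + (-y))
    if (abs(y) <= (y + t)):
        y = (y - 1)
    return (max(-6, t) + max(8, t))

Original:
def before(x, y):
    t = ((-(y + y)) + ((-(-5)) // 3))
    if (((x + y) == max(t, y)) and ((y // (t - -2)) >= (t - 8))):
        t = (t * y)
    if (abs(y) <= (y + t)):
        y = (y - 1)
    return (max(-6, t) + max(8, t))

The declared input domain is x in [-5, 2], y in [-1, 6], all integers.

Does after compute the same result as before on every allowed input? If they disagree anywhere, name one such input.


Consider the input x=0, y=1.
before: t becomes -1; next (((x + y) == max(t, y)) and ((y // (t - -2)) >= (t - 8))) evaluates to true; next t becomes -1; next (abs(y) <= (y + t)) evaluates to false; next final value 7
after: q becomes -2; next t becomes -1; next ((x + y) == max(t, y)) evaluates to true; next ((y // (t - -2)) >= (t + (-8))) evaluates to true; next t becomes -2; next (abs(y) <= (y + t)) evaluates to false; next final value 6
7 != 6, so the rewrite changes behavior.
verdict: not equivalent; witness: x=0, y=1


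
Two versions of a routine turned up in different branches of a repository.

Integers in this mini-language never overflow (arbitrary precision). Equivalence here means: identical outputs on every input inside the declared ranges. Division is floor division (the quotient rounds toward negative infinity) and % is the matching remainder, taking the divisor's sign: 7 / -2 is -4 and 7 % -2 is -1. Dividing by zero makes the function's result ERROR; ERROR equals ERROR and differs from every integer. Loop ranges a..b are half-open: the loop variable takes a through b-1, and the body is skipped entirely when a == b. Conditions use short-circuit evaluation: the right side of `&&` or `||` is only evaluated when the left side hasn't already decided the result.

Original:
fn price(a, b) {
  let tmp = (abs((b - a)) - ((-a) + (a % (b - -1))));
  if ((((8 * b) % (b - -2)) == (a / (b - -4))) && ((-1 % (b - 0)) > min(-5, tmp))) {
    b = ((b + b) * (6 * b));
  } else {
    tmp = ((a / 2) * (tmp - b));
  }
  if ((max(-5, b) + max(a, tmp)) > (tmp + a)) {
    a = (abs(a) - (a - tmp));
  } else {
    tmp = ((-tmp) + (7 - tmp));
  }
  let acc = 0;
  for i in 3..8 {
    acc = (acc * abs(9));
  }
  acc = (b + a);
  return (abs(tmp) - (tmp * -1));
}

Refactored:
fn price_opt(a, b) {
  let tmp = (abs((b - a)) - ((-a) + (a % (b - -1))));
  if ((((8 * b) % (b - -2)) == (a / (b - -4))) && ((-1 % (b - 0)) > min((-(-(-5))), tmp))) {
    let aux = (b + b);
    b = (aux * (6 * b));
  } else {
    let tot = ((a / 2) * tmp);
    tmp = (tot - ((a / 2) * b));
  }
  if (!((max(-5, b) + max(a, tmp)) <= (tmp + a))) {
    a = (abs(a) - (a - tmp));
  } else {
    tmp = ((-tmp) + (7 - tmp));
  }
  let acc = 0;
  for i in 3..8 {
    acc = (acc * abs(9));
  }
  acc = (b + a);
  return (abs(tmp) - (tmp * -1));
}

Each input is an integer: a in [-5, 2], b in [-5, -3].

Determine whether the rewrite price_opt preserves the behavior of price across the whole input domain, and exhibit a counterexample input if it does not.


Changes here: constant usage differs; also statement counts differ; also comparison usage differs; also arithmetic usage differs; also local variable names differ; also boolean connective usage differs; the full 24-point sweep finds no disagreement.
verdict: equivalent
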